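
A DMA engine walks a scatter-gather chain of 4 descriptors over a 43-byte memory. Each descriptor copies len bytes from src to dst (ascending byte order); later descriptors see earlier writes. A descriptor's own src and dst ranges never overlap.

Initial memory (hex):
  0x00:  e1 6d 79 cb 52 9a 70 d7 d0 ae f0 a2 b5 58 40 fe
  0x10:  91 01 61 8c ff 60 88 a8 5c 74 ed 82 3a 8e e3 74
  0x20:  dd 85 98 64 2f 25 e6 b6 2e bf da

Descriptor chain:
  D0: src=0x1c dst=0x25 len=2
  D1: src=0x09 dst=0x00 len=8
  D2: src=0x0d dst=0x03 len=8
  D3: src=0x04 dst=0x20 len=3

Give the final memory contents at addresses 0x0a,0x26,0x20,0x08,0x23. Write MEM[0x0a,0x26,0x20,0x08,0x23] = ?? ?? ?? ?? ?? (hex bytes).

MEM[0x0a,0x26,0x20,0x08,0x23] = ff 8e 40 61 64

  after D0: wrote 2B at 0x25 = 3a8e
  after D1: wrote 8B at 0x00 = aef0a2b55840fe91
  after D2: wrote 8B at 0x03 = 5840fe9101618cff
  after D3: wrote 3B at 0x20 = 40fe91
query mem[0x0a]=0xff, mem[0x26]=0x8e, mem[0x20]=0x40, mem[0x08]=0x61, mem[0x23]=0x64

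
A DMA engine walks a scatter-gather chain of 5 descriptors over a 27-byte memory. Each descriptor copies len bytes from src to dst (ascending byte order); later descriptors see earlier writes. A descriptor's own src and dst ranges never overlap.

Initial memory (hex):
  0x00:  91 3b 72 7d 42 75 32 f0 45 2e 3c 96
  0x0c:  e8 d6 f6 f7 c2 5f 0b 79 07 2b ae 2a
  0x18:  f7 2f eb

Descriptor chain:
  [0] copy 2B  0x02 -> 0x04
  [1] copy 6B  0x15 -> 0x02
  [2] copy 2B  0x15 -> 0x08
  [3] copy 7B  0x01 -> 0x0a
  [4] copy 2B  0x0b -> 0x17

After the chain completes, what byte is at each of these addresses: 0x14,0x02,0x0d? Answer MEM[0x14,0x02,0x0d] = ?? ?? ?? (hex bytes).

MEM[0x14,0x02,0x0d] = 07 2b 2a

[0] 0x02->0x04 len=2 : 72 7d
[1] 0x15->0x02 len=6 : 2b ae 2a f7 2f eb
[2] 0x15->0x08 len=2 : 2b ae
[3] 0x01->0x0a len=7 : 3b 2b ae 2a f7 2f eb
[4] 0x0b->0x17 len=2 : 2b ae
query mem[0x14]=0x07, mem[0x02]=0x2b, mem[0x0d]=0x2a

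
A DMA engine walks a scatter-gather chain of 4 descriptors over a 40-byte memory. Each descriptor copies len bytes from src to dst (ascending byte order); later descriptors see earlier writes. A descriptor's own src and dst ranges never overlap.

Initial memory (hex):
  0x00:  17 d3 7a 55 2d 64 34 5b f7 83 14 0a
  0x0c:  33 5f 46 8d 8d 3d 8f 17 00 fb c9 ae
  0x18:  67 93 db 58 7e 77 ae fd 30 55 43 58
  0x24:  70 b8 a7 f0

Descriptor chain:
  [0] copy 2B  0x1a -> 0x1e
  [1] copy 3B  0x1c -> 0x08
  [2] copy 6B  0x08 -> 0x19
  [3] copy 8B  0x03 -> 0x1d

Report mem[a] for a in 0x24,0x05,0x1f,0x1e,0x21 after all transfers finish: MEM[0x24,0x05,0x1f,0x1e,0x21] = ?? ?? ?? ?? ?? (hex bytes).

[0] 0x1a->0x1e len=2 : db 58
[1] 0x1c->0x08 len=3 : 7e 77 db
[2] 0x08->0x19 len=6 : 7e 77 db 0a 33 5f
[3] 0x03->0x1d len=8 : 55 2d 64 34 5b 7e 77 db
query mem[0x24]=0xdb, mem[0x05]=0x64, mem[0x1f]=0x64, mem[0x1e]=0x2d, mem[0x21]=0x5b

MEM[0x24,0x05,0x1f,0x1e,0x21] = db 64 64 2d 5b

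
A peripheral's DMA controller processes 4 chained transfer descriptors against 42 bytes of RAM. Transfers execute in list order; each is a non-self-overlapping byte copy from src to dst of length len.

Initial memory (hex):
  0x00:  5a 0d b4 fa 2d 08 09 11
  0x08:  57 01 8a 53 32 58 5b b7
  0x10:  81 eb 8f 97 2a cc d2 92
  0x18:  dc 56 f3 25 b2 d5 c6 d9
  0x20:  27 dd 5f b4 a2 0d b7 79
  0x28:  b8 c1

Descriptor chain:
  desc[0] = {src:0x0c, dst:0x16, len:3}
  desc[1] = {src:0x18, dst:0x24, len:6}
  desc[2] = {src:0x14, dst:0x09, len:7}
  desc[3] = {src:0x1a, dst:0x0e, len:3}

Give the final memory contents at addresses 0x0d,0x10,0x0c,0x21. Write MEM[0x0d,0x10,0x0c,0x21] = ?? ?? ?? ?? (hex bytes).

  after D0: wrote 3B at 0x16 = 32585b
  after D1: wrote 6B at 0x24 = 5b56f325b2d5
  after D2: wrote 7B at 0x09 = 2acc32585b56f3
  after D3: wrote 3B at 0x0e = f325b2
query mem[0x0d]=0x5b, mem[0x10]=0xb2, mem[0x0c]=0x58, mem[0x21]=0xdd

MEM[0x0d,0x10,0x0c,0x21] = 5b b2 58 dd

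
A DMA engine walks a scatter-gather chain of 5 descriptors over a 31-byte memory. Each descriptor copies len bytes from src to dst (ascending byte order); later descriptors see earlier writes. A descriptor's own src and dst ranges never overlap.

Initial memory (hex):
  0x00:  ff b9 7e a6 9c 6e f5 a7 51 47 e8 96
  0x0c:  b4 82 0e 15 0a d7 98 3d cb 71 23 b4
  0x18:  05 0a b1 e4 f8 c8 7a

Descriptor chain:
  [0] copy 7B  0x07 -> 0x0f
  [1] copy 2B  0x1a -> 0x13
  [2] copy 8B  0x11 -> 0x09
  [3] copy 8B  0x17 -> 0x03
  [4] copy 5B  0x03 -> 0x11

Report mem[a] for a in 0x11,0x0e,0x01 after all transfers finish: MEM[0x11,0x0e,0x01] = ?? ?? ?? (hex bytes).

MEM[0x11,0x0e,0x01] = b4 23 b9

  after D0: wrote 7B at 0x0f = a75147e896b482
  after D1: wrote 2B at 0x13 = b1e4
  after D2: wrote 8B at 0x09 = 47e8b1e48223b405
  after D3: wrote 8B at 0x03 = b4050ab1e4f8c87a
  after D4: wrote 5B at 0x11 = b4050ab1e4
query mem[0x11]=0xb4, mem[0x0e]=0x23, mem[0x01]=0xb9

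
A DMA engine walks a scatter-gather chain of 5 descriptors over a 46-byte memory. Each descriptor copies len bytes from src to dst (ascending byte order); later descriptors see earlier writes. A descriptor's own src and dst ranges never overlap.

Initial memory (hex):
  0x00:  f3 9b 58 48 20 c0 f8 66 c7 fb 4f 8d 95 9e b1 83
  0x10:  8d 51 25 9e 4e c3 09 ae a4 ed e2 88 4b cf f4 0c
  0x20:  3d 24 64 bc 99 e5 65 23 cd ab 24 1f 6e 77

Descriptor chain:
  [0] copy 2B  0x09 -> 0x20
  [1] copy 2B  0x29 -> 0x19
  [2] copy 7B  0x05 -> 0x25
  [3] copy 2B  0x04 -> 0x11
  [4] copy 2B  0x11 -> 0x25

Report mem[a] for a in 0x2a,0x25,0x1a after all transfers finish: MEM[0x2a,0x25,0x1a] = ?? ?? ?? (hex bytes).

MEM[0x2a,0x25,0x1a] = 4f 20 24

D0: mem[0x20..0x21] <- [fb 4f]
D1: mem[0x19..0x1a] <- [ab 24]
D2: mem[0x25..0x2b] <- [c0 f8 66 c7 fb 4f 8d]
D3: mem[0x11..0x12] <- [20 c0]
D4: mem[0x25..0x26] <- [20 c0]
query mem[0x2a]=0x4f, mem[0x25]=0x20, mem[0x1a]=0x24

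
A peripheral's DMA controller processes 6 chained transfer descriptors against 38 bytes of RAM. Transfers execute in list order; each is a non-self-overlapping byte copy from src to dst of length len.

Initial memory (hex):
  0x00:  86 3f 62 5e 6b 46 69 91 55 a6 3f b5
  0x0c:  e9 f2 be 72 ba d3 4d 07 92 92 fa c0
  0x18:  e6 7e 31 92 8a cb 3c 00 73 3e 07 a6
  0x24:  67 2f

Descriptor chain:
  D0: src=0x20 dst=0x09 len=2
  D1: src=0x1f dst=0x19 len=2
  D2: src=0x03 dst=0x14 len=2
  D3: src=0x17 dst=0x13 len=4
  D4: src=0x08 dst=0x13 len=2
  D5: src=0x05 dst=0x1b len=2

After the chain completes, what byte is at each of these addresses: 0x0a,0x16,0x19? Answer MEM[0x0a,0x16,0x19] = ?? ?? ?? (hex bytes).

  after D0: wrote 2B at 0x09 = 733e
  after D1: wrote 2B at 0x19 = 0073
  after D2: wrote 2B at 0x14 = 5e6b
  after D3: wrote 4B at 0x13 = c0e60073
  after D4: wrote 2B at 0x13 = 5573
  after D5: wrote 2B at 0x1b = 4669
query mem[0x0a]=0x3e, mem[0x16]=0x73, mem[0x19]=0x00

MEM[0x0a,0x16,0x19] = 3e 73 00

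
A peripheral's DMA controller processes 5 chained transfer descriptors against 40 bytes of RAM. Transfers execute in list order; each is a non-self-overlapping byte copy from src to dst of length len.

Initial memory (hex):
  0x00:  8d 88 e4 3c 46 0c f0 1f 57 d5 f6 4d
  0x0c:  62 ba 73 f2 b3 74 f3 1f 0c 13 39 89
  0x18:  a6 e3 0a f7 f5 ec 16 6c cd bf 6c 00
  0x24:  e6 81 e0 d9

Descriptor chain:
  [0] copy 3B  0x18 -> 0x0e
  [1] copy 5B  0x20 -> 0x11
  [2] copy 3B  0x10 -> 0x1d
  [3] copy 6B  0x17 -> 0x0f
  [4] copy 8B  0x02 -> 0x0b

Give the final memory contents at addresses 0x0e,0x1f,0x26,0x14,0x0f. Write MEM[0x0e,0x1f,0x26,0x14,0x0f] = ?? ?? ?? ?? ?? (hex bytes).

MEM[0x0e,0x1f,0x26,0x14,0x0f] = 0c bf e0 f5 f0

D0: mem[0x0e..0x10] <- [a6 e3 0a]
D1: mem[0x11..0x15] <- [cd bf 6c 00 e6]
D2: mem[0x1d..0x1f] <- [0a cd bf]
D3: mem[0x0f..0x14] <- [89 a6 e3 0a f7 f5]
D4: mem[0x0b..0x12] <- [e4 3c 46 0c f0 1f 57 d5]
query mem[0x0e]=0x0c, mem[0x1f]=0xbf, mem[0x26]=0xe0, mem[0x14]=0xf5, mem[0x0f]=0xf0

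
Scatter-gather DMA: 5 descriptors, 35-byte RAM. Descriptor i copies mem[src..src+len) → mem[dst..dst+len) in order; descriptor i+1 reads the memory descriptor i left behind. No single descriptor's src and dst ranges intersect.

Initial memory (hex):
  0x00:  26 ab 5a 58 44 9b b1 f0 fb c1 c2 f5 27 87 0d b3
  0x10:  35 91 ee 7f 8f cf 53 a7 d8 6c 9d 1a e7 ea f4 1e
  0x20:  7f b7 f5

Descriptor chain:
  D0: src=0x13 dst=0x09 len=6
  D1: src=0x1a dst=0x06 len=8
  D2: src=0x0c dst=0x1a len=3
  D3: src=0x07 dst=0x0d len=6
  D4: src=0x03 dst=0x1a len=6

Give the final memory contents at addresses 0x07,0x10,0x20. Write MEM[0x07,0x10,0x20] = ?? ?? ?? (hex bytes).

D0: mem[0x09..0x0e] <- [7f 8f cf 53 a7 d8]
D1: mem[0x06..0x0d] <- [9d 1a e7 ea f4 1e 7f b7]
D2: mem[0x1a..0x1c] <- [7f b7 d8]
D3: mem[0x0d..0x12] <- [1a e7 ea f4 1e 7f]
D4: mem[0x1a..0x1f] <- [58 44 9b 9d 1a e7]
query mem[0x07]=0x1a, mem[0x10]=0xf4, mem[0x20]=0x7f

MEM[0x07,0x10,0x20] = 1a f4 7f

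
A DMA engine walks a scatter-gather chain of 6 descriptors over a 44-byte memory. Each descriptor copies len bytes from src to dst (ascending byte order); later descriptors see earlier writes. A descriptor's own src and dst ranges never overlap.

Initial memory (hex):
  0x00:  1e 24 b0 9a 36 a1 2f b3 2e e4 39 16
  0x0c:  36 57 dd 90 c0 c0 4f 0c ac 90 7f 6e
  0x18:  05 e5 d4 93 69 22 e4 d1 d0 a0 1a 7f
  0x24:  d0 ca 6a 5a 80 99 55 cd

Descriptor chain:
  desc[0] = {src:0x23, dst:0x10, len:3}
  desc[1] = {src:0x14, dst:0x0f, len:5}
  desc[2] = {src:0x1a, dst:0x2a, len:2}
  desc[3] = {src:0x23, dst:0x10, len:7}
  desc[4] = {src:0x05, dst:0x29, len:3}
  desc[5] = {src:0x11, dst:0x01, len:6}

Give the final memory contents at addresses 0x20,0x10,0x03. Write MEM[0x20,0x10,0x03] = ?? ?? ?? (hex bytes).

MEM[0x20,0x10,0x03] = d0 7f 6a

  after D0: wrote 3B at 0x10 = 7fd0ca
  after D1: wrote 5B at 0x0f = ac907f6e05
  after D2: wrote 2B at 0x2a = d493
  after D3: wrote 7B at 0x10 = 7fd0ca6a5a8099
  after D4: wrote 3B at 0x29 = a12fb3
  after D5: wrote 6B at 0x01 = d0ca6a5a8099
query mem[0x20]=0xd0, mem[0x10]=0x7f, mem[0x03]=0x6a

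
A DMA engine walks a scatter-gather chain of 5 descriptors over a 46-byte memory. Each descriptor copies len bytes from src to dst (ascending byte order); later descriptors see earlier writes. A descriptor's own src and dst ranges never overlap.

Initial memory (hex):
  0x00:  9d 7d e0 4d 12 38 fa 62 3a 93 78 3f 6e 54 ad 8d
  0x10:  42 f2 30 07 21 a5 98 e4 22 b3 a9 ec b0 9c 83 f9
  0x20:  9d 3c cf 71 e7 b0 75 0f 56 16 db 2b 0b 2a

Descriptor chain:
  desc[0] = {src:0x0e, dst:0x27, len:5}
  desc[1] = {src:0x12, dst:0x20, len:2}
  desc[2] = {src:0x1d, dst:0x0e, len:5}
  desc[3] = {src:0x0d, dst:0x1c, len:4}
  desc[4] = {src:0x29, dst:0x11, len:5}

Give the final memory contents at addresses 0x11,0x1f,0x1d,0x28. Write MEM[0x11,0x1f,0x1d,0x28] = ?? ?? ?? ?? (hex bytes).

MEM[0x11,0x1f,0x1d,0x28] = 42 f9 9c 8d

  after D0: wrote 5B at 0x27 = ad8d42f230
  after D1: wrote 2B at 0x20 = 3007
  after D2: wrote 5B at 0x0e = 9c83f93007
  after D3: wrote 4B at 0x1c = 549c83f9
  after D4: wrote 5B at 0x11 = 42f2300b2a
query mem[0x11]=0x42, mem[0x1f]=0xf9, mem[0x1d]=0x9c, mem[0x28]=0x8d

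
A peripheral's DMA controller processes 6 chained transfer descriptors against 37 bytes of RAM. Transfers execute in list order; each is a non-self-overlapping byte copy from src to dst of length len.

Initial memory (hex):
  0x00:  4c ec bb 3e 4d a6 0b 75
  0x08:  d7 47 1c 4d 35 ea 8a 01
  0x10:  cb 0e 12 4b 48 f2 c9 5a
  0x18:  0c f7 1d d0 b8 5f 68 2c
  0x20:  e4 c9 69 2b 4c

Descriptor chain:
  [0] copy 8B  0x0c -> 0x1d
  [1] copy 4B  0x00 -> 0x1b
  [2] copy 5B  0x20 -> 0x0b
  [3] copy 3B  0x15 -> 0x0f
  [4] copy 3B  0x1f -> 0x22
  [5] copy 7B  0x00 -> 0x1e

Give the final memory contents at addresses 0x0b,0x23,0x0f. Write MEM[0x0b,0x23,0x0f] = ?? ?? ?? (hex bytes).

D0: mem[0x1d..0x24] <- [35 ea 8a 01 cb 0e 12 4b]
D1: mem[0x1b..0x1e] <- [4c ec bb 3e]
D2: mem[0x0b..0x0f] <- [01 cb 0e 12 4b]
D3: mem[0x0f..0x11] <- [f2 c9 5a]
D4: mem[0x22..0x24] <- [8a 01 cb]
D5: mem[0x1e..0x24] <- [4c ec bb 3e 4d a6 0b]
query mem[0x0b]=0x01, mem[0x23]=0xa6, mem[0x0f]=0xf2

MEM[0x0b,0x23,0x0f] = 01 a6 f2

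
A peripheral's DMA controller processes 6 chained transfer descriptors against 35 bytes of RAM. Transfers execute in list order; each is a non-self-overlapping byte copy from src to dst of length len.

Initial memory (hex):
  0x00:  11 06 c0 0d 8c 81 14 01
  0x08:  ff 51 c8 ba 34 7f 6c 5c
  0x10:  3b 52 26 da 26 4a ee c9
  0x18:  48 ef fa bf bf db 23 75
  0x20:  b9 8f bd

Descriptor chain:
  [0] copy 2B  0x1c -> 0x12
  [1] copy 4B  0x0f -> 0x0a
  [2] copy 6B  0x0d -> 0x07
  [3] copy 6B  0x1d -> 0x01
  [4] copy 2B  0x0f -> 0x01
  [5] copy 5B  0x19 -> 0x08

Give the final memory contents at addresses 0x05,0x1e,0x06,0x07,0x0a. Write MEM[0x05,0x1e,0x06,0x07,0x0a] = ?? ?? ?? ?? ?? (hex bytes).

MEM[0x05,0x1e,0x06,0x07,0x0a] = 8f 23 bd bf bf

D0: mem[0x12..0x13] <- [bf db]
D1: mem[0x0a..0x0d] <- [5c 3b 52 bf]
D2: mem[0x07..0x0c] <- [bf 6c 5c 3b 52 bf]
D3: mem[0x01..0x06] <- [db 23 75 b9 8f bd]
D4: mem[0x01..0x02] <- [5c 3b]
D5: mem[0x08..0x0c] <- [ef fa bf bf db]
query mem[0x05]=0x8f, mem[0x1e]=0x23, mem[0x06]=0xbd, mem[0x07]=0xbf, mem[0x0a]=0xbf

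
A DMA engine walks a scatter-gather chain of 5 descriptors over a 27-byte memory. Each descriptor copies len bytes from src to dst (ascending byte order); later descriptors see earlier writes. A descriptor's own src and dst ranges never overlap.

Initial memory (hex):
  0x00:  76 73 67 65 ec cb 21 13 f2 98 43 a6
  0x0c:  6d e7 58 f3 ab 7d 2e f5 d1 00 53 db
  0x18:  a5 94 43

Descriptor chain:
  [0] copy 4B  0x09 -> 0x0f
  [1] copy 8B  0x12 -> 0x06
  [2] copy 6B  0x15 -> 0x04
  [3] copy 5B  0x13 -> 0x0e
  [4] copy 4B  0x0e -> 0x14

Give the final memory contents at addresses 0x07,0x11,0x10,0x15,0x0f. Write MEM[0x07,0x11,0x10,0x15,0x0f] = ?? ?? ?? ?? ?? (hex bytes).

MEM[0x07,0x11,0x10,0x15,0x0f] = a5 53 00 d1 d1

  after D0: wrote 4B at 0x0f = 9843a66d
  after D1: wrote 8B at 0x06 = 6df5d10053dba594
  after D2: wrote 6B at 0x04 = 0053dba59443
  after D3: wrote 5B at 0x0e = f5d10053db
  after D4: wrote 4B at 0x14 = f5d10053
query mem[0x07]=0xa5, mem[0x11]=0x53, mem[0x10]=0x00, mem[0x15]=0xd1, mem[0x0f]=0xd1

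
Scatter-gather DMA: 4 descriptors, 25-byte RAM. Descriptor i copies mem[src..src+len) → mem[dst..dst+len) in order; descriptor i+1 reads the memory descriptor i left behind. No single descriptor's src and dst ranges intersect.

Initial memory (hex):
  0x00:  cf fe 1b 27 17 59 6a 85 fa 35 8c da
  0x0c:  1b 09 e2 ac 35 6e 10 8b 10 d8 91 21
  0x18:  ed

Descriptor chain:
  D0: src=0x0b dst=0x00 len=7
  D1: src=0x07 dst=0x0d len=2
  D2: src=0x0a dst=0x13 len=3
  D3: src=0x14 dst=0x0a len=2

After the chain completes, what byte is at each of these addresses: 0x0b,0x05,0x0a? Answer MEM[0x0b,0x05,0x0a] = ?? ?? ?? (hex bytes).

  after D0: wrote 7B at 0x00 = da1b09e2ac356e
  after D1: wrote 2B at 0x0d = 85fa
  after D2: wrote 3B at 0x13 = 8cda1b
  after D3: wrote 2B at 0x0a = da1b
query mem[0x0b]=0x1b, mem[0x05]=0x35, mem[0x0a]=0xda

MEM[0x0b,0x05,0x0a] = 1b 35 da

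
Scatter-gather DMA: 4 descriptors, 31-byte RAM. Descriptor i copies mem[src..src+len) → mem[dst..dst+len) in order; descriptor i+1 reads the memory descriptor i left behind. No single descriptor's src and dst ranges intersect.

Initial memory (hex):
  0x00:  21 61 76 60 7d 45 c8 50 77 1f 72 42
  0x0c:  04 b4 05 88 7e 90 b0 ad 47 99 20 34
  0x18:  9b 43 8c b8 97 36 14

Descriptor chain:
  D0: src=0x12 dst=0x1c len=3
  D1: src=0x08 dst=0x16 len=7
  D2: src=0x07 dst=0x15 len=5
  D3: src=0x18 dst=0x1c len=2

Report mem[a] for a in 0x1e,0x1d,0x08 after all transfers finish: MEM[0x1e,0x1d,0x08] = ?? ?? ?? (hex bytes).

MEM[0x1e,0x1d,0x08] = 47 42 77

#0 dst[0x1c+3] := {0xb0,0xad,0x47}
#1 dst[0x16+7] := {0x77,0x1f,0x72,0x42,0x04,0xb4,0x05}
#2 dst[0x15+5] := {0x50,0x77,0x1f,0x72,0x42}
#3 dst[0x1c+2] := {0x72,0x42}
query mem[0x1e]=0x47, mem[0x1d]=0x42, mem[0x08]=0x77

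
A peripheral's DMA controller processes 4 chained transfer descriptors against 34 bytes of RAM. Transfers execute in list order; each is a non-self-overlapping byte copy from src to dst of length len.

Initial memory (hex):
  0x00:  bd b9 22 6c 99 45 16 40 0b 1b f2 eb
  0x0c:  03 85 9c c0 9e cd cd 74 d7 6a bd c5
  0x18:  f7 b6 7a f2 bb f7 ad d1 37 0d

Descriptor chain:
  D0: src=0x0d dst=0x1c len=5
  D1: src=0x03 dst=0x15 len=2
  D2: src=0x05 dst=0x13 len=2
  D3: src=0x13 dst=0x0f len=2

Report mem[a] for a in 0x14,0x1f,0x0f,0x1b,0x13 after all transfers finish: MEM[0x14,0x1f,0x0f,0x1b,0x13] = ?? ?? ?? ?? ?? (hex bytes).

MEM[0x14,0x1f,0x0f,0x1b,0x13] = 16 9e 45 f2 45

[0] 0x0d->0x1c len=5 : 85 9c c0 9e cd
[1] 0x03->0x15 len=2 : 6c 99
[2] 0x05->0x13 len=2 : 45 16
[3] 0x13->0x0f len=2 : 45 16
query mem[0x14]=0x16, mem[0x1f]=0x9e, mem[0x0f]=0x45, mem[0x1b]=0xf2, mem[0x13]=0x45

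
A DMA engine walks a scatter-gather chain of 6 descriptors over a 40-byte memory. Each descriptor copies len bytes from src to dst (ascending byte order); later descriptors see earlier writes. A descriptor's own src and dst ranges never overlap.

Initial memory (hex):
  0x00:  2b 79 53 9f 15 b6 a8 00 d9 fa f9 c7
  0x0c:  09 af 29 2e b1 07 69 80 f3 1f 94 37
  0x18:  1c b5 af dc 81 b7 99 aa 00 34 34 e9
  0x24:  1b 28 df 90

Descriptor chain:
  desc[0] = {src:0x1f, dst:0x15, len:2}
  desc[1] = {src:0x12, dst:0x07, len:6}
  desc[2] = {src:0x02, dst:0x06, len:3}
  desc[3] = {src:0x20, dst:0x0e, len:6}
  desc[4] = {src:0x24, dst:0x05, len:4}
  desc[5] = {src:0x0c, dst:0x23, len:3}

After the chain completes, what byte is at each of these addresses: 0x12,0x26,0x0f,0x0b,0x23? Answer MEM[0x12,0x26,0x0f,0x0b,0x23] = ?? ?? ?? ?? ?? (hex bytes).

D0: mem[0x15..0x16] <- [aa 00]
D1: mem[0x07..0x0c] <- [69 80 f3 aa 00 37]
D2: mem[0x06..0x08] <- [53 9f 15]
D3: mem[0x0e..0x13] <- [00 34 34 e9 1b 28]
D4: mem[0x05..0x08] <- [1b 28 df 90]
D5: mem[0x23..0x25] <- [37 af 00]
query mem[0x12]=0x1b, mem[0x26]=0xdf, mem[0x0f]=0x34, mem[0x0b]=0x00, mem[0x23]=0x37

MEM[0x12,0x26,0x0f,0x0b,0x23] = 1b df 34 00 37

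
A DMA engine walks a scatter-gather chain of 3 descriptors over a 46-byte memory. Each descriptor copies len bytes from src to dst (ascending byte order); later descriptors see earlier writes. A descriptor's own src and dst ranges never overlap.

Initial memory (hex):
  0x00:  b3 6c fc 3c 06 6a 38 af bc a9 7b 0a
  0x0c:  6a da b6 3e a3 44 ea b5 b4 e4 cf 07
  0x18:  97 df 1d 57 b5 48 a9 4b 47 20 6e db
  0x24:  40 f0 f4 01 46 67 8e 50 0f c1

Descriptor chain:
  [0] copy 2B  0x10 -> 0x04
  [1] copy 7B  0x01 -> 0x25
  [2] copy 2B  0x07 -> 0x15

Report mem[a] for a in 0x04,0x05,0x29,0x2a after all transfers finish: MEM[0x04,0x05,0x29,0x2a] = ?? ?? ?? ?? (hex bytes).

  after D0: wrote 2B at 0x04 = a344
  after D1: wrote 7B at 0x25 = 6cfc3ca34438af
  after D2: wrote 2B at 0x15 = afbc
query mem[0x04]=0xa3, mem[0x05]=0x44, mem[0x29]=0x44, mem[0x2a]=0x38

MEM[0x04,0x05,0x29,0x2a] = a3 44 44 38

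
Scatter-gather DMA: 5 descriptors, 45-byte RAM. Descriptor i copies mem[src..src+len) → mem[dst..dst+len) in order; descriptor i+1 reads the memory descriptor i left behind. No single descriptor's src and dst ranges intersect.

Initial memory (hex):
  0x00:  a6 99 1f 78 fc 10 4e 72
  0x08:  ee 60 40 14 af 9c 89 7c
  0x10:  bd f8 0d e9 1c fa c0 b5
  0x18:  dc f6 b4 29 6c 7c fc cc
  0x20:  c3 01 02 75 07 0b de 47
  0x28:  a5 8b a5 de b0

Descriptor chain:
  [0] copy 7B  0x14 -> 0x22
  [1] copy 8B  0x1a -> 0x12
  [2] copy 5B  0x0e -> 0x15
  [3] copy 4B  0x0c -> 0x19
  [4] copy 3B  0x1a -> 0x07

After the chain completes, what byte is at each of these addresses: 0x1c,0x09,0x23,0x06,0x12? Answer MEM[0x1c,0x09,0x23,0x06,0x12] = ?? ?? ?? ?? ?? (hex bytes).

MEM[0x1c,0x09,0x23,0x06,0x12] = 7c 7c fa 4e b4

  after D0: wrote 7B at 0x22 = 1cfac0b5dcf6b4
  after D1: wrote 8B at 0x12 = b4296c7cfcccc301
  after D2: wrote 5B at 0x15 = 897cbdf8b4
  after D3: wrote 4B at 0x19 = af9c897c
  after D4: wrote 3B at 0x07 = 9c897c
query mem[0x1c]=0x7c, mem[0x09]=0x7c, mem[0x23]=0xfa, mem[0x06]=0x4e, mem[0x12]=0xb4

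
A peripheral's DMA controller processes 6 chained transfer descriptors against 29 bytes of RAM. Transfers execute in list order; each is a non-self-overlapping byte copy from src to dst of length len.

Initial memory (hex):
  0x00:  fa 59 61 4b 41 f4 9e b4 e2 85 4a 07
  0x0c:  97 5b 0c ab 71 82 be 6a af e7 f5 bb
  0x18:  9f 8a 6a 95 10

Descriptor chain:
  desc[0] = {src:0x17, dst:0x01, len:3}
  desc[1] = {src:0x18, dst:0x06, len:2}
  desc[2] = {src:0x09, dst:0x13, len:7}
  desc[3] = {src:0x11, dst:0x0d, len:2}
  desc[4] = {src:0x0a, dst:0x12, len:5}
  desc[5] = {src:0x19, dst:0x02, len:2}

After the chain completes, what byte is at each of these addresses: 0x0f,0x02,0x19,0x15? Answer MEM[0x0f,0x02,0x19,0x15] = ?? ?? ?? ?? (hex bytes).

#0 dst[0x01+3] := {0xbb,0x9f,0x8a}
#1 dst[0x06+2] := {0x9f,0x8a}
#2 dst[0x13+7] := {0x85,0x4a,0x07,0x97,0x5b,0x0c,0xab}
#3 dst[0x0d+2] := {0x82,0xbe}
#4 dst[0x12+5] := {0x4a,0x07,0x97,0x82,0xbe}
#5 dst[0x02+2] := {0xab,0x6a}
query mem[0x0f]=0xab, mem[0x02]=0xab, mem[0x19]=0xab, mem[0x15]=0x82

MEM[0x0f,0x02,0x19,0x15] = ab ab ab 82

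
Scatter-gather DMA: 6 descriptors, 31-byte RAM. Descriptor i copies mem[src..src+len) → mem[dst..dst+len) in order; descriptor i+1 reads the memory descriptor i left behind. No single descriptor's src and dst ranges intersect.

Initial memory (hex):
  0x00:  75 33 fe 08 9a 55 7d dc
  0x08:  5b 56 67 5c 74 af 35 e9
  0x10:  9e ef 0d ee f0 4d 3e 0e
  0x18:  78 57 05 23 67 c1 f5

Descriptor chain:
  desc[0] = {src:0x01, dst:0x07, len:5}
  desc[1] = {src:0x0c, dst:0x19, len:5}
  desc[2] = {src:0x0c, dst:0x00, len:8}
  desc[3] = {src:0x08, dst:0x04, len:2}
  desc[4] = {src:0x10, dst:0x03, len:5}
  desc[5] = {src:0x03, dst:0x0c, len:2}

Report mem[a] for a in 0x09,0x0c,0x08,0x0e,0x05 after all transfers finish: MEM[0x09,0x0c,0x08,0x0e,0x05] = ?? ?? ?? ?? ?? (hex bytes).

[0] 0x01->0x07 len=5 : 33 fe 08 9a 55
[1] 0x0c->0x19 len=5 : 74 af 35 e9 9e
[2] 0x0c->0x00 len=8 : 74 af 35 e9 9e ef 0d ee
[3] 0x08->0x04 len=2 : fe 08
[4] 0x10->0x03 len=5 : 9e ef 0d ee f0
[5] 0x03->0x0c len=2 : 9e ef
query mem[0x09]=0x08, mem[0x0c]=0x9e, mem[0x08]=0xfe, mem[0x0e]=0x35, mem[0x05]=0x0d

MEM[0x09,0x0c,0x08,0x0e,0x05] = 08 9e fe 35 0d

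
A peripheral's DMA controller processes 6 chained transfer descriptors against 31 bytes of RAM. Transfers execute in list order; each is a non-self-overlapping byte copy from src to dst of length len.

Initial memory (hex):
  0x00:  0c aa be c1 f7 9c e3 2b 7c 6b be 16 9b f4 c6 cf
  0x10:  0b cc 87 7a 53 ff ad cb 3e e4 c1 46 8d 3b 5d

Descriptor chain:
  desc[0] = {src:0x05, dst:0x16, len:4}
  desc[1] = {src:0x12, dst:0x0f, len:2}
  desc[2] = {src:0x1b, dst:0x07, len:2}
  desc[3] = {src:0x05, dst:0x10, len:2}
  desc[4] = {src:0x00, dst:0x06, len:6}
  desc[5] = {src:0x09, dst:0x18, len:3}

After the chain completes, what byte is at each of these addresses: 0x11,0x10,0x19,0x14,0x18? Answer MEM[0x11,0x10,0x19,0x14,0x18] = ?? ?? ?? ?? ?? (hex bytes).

MEM[0x11,0x10,0x19,0x14,0x18] = e3 9c f7 53 c1

[0] 0x05->0x16 len=4 : 9c e3 2b 7c
[1] 0x12->0x0f len=2 : 87 7a
[2] 0x1b->0x07 len=2 : 46 8d
[3] 0x05->0x10 len=2 : 9c e3
[4] 0x00->0x06 len=6 : 0c aa be c1 f7 9c
[5] 0x09->0x18 len=3 : c1 f7 9c
query mem[0x11]=0xe3, mem[0x10]=0x9c, mem[0x19]=0xf7, mem[0x14]=0x53, mem[0x18]=0xc1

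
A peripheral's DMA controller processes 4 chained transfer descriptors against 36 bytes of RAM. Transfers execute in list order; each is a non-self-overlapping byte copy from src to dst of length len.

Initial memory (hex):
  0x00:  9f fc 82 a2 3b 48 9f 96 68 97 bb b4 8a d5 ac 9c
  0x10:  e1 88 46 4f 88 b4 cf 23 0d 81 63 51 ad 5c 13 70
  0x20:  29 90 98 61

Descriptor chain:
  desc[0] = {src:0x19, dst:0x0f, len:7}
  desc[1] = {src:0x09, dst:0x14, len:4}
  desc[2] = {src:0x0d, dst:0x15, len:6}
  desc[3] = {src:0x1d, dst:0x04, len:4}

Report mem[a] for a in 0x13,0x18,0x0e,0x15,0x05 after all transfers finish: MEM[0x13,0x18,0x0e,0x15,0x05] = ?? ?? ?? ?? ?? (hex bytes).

MEM[0x13,0x18,0x0e,0x15,0x05] = 5c 63 ac d5 13

  after D0: wrote 7B at 0x0f = 816351ad5c1370
  after D1: wrote 4B at 0x14 = 97bbb48a
  after D2: wrote 6B at 0x15 = d5ac816351ad
  after D3: wrote 4B at 0x04 = 5c137029
query mem[0x13]=0x5c, mem[0x18]=0x63, mem[0x0e]=0xac, mem[0x15]=0xd5, mem[0x05]=0x13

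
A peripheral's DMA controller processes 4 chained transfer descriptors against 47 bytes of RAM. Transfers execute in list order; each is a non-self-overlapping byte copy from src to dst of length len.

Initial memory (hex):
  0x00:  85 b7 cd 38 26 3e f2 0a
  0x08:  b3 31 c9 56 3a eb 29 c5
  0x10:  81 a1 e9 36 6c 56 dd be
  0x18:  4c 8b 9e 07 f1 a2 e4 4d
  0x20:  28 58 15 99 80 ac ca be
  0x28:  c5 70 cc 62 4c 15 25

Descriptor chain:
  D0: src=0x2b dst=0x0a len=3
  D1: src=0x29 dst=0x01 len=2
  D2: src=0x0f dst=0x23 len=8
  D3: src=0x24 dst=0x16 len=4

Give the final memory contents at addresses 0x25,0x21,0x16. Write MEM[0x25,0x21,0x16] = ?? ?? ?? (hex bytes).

  after D0: wrote 3B at 0x0a = 624c15
  after D1: wrote 2B at 0x01 = 70cc
  after D2: wrote 8B at 0x23 = c581a1e9366c56dd
  after D3: wrote 4B at 0x16 = 81a1e936
query mem[0x25]=0xa1, mem[0x21]=0x58, mem[0x16]=0x81

MEM[0x25,0x21,0x16] = a1 58 81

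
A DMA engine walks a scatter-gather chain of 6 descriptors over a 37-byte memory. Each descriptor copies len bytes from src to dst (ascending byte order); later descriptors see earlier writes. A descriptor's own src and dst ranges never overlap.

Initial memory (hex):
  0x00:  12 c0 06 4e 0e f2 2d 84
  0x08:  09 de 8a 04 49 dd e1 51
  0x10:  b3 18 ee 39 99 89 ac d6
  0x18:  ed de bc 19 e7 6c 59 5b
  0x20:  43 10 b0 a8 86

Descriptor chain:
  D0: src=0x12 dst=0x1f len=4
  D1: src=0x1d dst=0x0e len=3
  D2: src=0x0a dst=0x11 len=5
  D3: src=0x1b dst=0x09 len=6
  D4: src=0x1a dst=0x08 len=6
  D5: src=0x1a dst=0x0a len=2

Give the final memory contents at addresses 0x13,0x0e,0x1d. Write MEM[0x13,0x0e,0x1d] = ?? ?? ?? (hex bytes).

[0] 0x12->0x1f len=4 : ee 39 99 89
[1] 0x1d->0x0e len=3 : 6c 59 ee
[2] 0x0a->0x11 len=5 : 8a 04 49 dd 6c
[3] 0x1b->0x09 len=6 : 19 e7 6c 59 ee 39
[4] 0x1a->0x08 len=6 : bc 19 e7 6c 59 ee
[5] 0x1a->0x0a len=2 : bc 19
query mem[0x13]=0x49, mem[0x0e]=0x39, mem[0x1d]=0x6c

MEM[0x13,0x0e,0x1d] = 49 39 6c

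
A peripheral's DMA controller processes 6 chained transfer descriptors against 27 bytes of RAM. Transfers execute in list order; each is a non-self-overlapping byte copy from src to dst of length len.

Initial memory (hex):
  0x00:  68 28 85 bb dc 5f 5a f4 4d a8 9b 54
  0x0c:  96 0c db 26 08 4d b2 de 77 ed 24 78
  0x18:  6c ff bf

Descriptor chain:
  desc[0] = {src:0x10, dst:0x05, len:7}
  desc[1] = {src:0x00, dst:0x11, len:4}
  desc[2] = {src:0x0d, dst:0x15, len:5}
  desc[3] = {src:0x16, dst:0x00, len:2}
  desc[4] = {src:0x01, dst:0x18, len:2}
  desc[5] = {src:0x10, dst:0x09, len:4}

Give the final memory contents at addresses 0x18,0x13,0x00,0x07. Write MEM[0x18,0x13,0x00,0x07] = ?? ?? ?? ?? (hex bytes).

#0 dst[0x05+7] := {0x08,0x4d,0xb2,0xde,0x77,0xed,0x24}
#1 dst[0x11+4] := {0x68,0x28,0x85,0xbb}
#2 dst[0x15+5] := {0x0c,0xdb,0x26,0x08,0x68}
#3 dst[0x00+2] := {0xdb,0x26}
#4 dst[0x18+2] := {0x26,0x85}
#5 dst[0x09+4] := {0x08,0x68,0x28,0x85}
query mem[0x18]=0x26, mem[0x13]=0x85, mem[0x00]=0xdb, mem[0x07]=0xb2

MEM[0x18,0x13,0x00,0x07] = 26 85 db b2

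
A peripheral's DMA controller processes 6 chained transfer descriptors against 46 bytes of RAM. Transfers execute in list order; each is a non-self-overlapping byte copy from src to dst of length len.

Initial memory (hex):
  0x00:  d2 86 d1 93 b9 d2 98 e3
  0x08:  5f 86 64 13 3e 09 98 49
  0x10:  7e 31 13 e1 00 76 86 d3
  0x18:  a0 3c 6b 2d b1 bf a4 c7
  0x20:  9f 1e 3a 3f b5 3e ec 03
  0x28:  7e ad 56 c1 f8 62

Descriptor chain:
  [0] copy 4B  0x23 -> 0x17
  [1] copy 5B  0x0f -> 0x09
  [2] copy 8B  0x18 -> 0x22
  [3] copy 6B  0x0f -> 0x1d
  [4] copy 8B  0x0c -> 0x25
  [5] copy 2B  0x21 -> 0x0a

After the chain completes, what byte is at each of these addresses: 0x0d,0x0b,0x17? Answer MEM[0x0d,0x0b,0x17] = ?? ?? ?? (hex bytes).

MEM[0x0d,0x0b,0x17] = e1 00 3f

D0: mem[0x17..0x1a] <- [3f b5 3e ec]
D1: mem[0x09..0x0d] <- [49 7e 31 13 e1]
D2: mem[0x22..0x29] <- [b5 3e ec 2d b1 bf a4 c7]
D3: mem[0x1d..0x22] <- [49 7e 31 13 e1 00]
D4: mem[0x25..0x2c] <- [13 e1 98 49 7e 31 13 e1]
D5: mem[0x0a..0x0b] <- [e1 00]
query mem[0x0d]=0xe1, mem[0x0b]=0x00, mem[0x17]=0x3f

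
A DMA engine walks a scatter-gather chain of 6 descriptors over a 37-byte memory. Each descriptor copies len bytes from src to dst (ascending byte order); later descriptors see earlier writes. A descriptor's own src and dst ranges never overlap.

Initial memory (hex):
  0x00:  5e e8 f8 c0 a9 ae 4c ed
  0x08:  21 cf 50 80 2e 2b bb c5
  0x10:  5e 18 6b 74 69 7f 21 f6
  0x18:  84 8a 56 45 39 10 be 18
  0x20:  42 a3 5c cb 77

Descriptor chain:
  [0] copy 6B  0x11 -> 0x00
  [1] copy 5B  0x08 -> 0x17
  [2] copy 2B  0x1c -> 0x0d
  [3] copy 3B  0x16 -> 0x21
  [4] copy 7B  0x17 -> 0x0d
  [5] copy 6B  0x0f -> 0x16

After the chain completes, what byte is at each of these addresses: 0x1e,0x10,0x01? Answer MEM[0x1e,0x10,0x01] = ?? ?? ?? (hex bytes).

MEM[0x1e,0x10,0x01] = be 80 6b

[0] 0x11->0x00 len=6 : 18 6b 74 69 7f 21
[1] 0x08->0x17 len=5 : 21 cf 50 80 2e
[2] 0x1c->0x0d len=2 : 39 10
[3] 0x16->0x21 len=3 : 21 21 cf
[4] 0x17->0x0d len=7 : 21 cf 50 80 2e 39 10
[5] 0x0f->0x16 len=6 : 50 80 2e 39 10 69
query mem[0x1e]=0xbe, mem[0x10]=0x80, mem[0x01]=0x6b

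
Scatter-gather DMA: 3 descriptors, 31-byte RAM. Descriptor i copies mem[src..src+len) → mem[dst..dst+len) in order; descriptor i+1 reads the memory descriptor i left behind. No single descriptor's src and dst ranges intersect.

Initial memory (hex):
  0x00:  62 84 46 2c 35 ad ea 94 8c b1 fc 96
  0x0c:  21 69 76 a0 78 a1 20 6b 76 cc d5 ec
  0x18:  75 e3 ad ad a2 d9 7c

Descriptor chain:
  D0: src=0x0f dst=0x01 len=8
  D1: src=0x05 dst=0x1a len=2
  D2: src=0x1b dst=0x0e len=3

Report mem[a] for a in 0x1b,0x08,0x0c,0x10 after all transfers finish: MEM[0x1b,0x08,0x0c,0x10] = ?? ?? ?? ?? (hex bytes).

MEM[0x1b,0x08,0x0c,0x10] = 76 d5 21 d9

[0] 0x0f->0x01 len=8 : a0 78 a1 20 6b 76 cc d5
[1] 0x05->0x1a len=2 : 6b 76
[2] 0x1b->0x0e len=3 : 76 a2 d9
query mem[0x1b]=0x76, mem[0x08]=0xd5, mem[0x0c]=0x21, mem[0x10]=0xd9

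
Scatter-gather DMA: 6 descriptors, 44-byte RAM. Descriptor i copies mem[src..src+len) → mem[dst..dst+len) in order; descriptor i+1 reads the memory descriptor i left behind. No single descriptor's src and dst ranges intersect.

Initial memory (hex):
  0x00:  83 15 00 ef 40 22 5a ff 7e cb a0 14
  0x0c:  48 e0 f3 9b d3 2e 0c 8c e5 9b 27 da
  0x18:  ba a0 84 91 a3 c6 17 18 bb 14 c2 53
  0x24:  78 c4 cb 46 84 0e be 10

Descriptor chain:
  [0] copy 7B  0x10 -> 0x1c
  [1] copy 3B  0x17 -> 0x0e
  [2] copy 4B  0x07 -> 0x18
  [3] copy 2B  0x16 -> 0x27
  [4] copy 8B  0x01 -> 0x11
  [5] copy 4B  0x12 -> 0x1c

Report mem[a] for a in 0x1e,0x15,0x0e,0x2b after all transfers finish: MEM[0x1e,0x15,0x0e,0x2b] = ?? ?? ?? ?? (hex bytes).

MEM[0x1e,0x15,0x0e,0x2b] = 40 22 da 10

[0] 0x10->0x1c len=7 : d3 2e 0c 8c e5 9b 27
[1] 0x17->0x0e len=3 : da ba a0
[2] 0x07->0x18 len=4 : ff 7e cb a0
[3] 0x16->0x27 len=2 : 27 da
[4] 0x01->0x11 len=8 : 15 00 ef 40 22 5a ff 7e
[5] 0x12->0x1c len=4 : 00 ef 40 22
query mem[0x1e]=0x40, mem[0x15]=0x22, mem[0x0e]=0xda, mem[0x2b]=0x10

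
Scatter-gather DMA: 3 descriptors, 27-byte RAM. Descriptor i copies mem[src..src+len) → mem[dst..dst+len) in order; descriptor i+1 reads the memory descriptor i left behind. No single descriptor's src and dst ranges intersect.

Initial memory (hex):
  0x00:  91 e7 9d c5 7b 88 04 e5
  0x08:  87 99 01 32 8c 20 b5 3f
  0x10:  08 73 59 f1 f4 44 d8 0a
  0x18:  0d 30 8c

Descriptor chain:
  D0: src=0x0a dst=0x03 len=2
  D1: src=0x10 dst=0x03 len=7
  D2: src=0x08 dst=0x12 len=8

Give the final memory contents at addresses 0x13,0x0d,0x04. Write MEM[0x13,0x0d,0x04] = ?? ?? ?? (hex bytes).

  after D0: wrote 2B at 0x03 = 0132
  after D1: wrote 7B at 0x03 = 087359f1f444d8
  after D2: wrote 8B at 0x12 = 44d801328c20b53f
query mem[0x13]=0xd8, mem[0x0d]=0x20, mem[0x04]=0x73

MEM[0x13,0x0d,0x04] = d8 20 73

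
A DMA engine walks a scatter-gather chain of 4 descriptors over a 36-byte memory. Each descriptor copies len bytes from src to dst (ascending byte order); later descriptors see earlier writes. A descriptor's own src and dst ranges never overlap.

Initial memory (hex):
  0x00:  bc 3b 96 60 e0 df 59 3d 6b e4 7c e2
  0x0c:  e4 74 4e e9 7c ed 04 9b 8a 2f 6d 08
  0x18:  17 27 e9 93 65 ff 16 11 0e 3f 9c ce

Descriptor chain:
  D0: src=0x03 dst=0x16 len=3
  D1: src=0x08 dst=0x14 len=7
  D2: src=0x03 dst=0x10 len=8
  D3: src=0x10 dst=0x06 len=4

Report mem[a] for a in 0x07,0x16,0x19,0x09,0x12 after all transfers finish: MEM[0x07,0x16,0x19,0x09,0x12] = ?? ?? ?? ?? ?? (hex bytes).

#0 dst[0x16+3] := {0x60,0xe0,0xdf}
#1 dst[0x14+7] := {0x6b,0xe4,0x7c,0xe2,0xe4,0x74,0x4e}
#2 dst[0x10+8] := {0x60,0xe0,0xdf,0x59,0x3d,0x6b,0xe4,0x7c}
#3 dst[0x06+4] := {0x60,0xe0,0xdf,0x59}
query mem[0x07]=0xe0, mem[0x16]=0xe4, mem[0x19]=0x74, mem[0x09]=0x59, mem[0x12]=0xdf

MEM[0x07,0x16,0x19,0x09,0x12] = e0 e4 74 59 df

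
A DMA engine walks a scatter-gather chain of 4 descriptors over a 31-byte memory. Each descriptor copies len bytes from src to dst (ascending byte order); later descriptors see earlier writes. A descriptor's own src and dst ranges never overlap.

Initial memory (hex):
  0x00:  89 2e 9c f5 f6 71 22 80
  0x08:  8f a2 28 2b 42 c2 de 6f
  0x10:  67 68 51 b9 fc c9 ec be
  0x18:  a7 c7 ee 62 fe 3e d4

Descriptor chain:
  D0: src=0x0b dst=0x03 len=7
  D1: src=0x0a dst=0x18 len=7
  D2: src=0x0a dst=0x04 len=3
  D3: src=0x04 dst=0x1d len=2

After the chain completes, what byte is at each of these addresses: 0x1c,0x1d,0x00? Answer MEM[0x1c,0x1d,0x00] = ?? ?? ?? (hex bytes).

MEM[0x1c,0x1d,0x00] = de 28 89

  after D0: wrote 7B at 0x03 = 2b42c2de6f6768
  after D1: wrote 7B at 0x18 = 282b42c2de6f67
  after D2: wrote 3B at 0x04 = 282b42
  after D3: wrote 2B at 0x1d = 282b
query mem[0x1c]=0xde, mem[0x1d]=0x28, mem[0x00]=0x89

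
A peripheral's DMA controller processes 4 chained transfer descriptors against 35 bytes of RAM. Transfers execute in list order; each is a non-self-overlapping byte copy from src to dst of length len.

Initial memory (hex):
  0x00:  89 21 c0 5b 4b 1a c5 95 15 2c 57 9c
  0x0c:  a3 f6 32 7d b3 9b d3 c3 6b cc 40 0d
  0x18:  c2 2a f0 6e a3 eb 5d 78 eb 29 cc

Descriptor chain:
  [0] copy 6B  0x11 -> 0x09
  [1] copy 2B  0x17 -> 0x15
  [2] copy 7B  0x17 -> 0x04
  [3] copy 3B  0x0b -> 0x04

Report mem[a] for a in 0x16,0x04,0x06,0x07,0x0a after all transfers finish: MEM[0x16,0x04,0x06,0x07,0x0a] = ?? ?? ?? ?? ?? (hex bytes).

MEM[0x16,0x04,0x06,0x07,0x0a] = c2 c3 cc f0 eb

D0: mem[0x09..0x0e] <- [9b d3 c3 6b cc 40]
D1: mem[0x15..0x16] <- [0d c2]
D2: mem[0x04..0x0a] <- [0d c2 2a f0 6e a3 eb]
D3: mem[0x04..0x06] <- [c3 6b cc]
query mem[0x16]=0xc2, mem[0x04]=0xc3, mem[0x06]=0xcc, mem[0x07]=0xf0, mem[0x0a]=0xeb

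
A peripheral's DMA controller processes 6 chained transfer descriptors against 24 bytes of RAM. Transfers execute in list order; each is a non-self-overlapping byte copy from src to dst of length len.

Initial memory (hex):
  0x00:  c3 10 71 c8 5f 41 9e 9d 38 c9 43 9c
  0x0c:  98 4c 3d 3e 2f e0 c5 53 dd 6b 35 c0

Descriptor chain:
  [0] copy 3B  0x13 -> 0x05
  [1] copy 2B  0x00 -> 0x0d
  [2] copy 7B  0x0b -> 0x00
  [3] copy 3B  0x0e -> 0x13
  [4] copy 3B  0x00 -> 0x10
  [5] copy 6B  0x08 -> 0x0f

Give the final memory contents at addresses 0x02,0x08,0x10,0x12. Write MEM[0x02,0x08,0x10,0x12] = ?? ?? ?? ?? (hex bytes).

  after D0: wrote 3B at 0x05 = 53dd6b
  after D1: wrote 2B at 0x0d = c310
  after D2: wrote 7B at 0x00 = 9c98c3103e2fe0
  after D3: wrote 3B at 0x13 = 103e2f
  after D4: wrote 3B at 0x10 = 9c98c3
  after D5: wrote 6B at 0x0f = 38c9439c98c3
query mem[0x02]=0xc3, mem[0x08]=0x38, mem[0x10]=0xc9, mem[0x12]=0x9c

MEM[0x02,0x08,0x10,0x12] = c3 38 c9 9c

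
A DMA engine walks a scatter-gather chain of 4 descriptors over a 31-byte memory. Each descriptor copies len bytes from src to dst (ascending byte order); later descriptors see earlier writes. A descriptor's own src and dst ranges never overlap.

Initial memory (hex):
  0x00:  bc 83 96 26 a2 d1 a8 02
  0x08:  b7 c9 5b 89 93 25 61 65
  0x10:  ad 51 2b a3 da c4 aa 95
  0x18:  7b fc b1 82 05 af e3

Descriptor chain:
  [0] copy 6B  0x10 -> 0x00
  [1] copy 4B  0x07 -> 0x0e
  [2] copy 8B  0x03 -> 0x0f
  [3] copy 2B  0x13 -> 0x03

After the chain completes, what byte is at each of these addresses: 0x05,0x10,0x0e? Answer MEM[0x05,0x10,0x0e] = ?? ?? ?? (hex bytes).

#0 dst[0x00+6] := {0xad,0x51,0x2b,0xa3,0xda,0xc4}
#1 dst[0x0e+4] := {0x02,0xb7,0xc9,0x5b}
#2 dst[0x0f+8] := {0xa3,0xda,0xc4,0xa8,0x02,0xb7,0xc9,0x5b}
#3 dst[0x03+2] := {0x02,0xb7}
query mem[0x05]=0xc4, mem[0x10]=0xda, mem[0x0e]=0x02

MEM[0x05,0x10,0x0e] = c4 da 02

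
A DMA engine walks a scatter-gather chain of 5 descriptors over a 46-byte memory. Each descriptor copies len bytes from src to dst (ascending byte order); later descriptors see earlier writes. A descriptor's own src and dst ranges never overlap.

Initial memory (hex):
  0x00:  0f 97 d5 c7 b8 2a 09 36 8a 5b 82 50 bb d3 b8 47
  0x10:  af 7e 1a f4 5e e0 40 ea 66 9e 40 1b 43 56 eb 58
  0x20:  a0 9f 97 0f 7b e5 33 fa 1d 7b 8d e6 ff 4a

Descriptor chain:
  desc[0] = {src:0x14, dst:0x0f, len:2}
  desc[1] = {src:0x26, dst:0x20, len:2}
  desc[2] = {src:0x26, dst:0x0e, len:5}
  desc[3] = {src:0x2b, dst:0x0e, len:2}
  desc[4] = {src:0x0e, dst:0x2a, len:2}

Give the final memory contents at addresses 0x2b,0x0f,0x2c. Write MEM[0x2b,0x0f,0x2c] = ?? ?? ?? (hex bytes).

MEM[0x2b,0x0f,0x2c] = ff ff ff

  after D0: wrote 2B at 0x0f = 5ee0
  after D1: wrote 2B at 0x20 = 33fa
  after D2: wrote 5B at 0x0e = 33fa1d7b8d
  after D3: wrote 2B at 0x0e = e6ff
  after D4: wrote 2B at 0x2a = e6ff
query mem[0x2b]=0xff, mem[0x0f]=0xff, mem[0x2c]=0xff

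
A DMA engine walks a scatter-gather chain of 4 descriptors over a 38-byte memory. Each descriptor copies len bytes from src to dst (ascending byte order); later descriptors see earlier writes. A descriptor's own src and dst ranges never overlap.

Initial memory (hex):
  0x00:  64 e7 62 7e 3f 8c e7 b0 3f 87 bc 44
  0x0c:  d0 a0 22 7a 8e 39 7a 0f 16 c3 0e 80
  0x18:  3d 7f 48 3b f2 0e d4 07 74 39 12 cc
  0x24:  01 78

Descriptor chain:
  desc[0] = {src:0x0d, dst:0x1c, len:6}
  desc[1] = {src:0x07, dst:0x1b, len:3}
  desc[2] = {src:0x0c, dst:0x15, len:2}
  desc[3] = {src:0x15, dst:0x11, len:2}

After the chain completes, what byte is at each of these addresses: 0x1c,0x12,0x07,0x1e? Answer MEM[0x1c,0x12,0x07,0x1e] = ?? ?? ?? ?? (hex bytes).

MEM[0x1c,0x12,0x07,0x1e] = 3f a0 b0 7a

#0 dst[0x1c+6] := {0xa0,0x22,0x7a,0x8e,0x39,0x7a}
#1 dst[0x1b+3] := {0xb0,0x3f,0x87}
#2 dst[0x15+2] := {0xd0,0xa0}
#3 dst[0x11+2] := {0xd0,0xa0}
query mem[0x1c]=0x3f, mem[0x12]=0xa0, mem[0x07]=0xb0, mem[0x1e]=0x7a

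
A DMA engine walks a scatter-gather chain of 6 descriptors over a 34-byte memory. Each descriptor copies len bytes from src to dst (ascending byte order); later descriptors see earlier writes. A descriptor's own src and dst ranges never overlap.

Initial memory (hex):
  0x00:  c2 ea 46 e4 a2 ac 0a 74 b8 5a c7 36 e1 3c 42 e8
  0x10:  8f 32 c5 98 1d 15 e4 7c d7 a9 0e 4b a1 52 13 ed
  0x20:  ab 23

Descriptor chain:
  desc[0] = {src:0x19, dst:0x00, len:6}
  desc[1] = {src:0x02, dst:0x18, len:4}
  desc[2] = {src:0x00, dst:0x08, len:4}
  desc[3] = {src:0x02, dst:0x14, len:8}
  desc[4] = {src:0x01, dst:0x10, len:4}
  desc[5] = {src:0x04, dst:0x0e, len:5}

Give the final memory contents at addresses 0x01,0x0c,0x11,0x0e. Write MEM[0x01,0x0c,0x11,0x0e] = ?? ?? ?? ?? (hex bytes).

  after D0: wrote 6B at 0x00 = a90e4ba15213
  after D1: wrote 4B at 0x18 = 4ba15213
  after D2: wrote 4B at 0x08 = a90e4ba1
  after D3: wrote 8B at 0x14 = 4ba152130a74a90e
  after D4: wrote 4B at 0x10 = 0e4ba152
  after D5: wrote 5B at 0x0e = 52130a74a9
query mem[0x01]=0x0e, mem[0x0c]=0xe1, mem[0x11]=0x74, mem[0x0e]=0x52

MEM[0x01,0x0c,0x11,0x0e] = 0e e1 74 52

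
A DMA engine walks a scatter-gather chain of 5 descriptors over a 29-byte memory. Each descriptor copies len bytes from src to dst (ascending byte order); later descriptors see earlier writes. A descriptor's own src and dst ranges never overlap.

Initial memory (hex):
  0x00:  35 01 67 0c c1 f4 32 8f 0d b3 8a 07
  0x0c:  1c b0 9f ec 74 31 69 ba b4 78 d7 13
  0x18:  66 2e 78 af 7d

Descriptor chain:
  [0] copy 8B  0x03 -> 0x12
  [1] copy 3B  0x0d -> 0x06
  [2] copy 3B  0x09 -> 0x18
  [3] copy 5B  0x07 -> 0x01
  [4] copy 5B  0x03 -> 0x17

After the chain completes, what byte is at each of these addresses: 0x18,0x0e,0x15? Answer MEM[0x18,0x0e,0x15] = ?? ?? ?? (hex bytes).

D0: mem[0x12..0x19] <- [0c c1 f4 32 8f 0d b3 8a]
D1: mem[0x06..0x08] <- [b0 9f ec]
D2: mem[0x18..0x1a] <- [b3 8a 07]
D3: mem[0x01..0x05] <- [9f ec b3 8a 07]
D4: mem[0x17..0x1b] <- [b3 8a 07 b0 9f]
query mem[0x18]=0x8a, mem[0x0e]=0x9f, mem[0x15]=0x32

MEM[0x18,0x0e,0x15] = 8a 9f 32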